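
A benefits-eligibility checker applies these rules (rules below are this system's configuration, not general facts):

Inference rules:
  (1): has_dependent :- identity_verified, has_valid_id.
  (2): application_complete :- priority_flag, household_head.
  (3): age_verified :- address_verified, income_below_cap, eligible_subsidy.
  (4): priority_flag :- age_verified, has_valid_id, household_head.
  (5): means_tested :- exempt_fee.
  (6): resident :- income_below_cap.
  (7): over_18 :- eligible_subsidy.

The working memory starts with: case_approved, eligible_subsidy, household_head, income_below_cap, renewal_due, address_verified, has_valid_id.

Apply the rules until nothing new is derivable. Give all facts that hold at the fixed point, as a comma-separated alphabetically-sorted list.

Round 1 fires (3), (6), (7), giving age_verified, resident, over_18.
Round 2 fires (4), giving priority_flag.
Round 3 fires (2), giving application_complete.

address_verified, age_verified, application_complete, case_approved, eligible_subsidy, has_valid_id, household_head, income_below_cap, over_18, priority_flag, renewal_due, resident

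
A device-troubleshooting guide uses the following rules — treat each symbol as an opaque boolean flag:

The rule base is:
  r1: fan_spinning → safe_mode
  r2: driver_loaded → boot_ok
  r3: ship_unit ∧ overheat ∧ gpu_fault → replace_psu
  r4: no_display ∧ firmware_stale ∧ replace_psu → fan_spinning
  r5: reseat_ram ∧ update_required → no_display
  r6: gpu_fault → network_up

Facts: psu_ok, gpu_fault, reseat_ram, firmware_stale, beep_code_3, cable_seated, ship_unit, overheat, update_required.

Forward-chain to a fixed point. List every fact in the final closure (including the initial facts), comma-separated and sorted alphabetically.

beep_code_3, cable_seated, fan_spinning, firmware_stale, gpu_fault, network_up, no_display, overheat, psu_ok, replace_psu, reseat_ram, safe_mode, ship_unit, update_required

Round 1: r3 [ship_unit ∧ overheat ∧ gpu_fault → replace_psu]; r5 [reseat_ram ∧ update_required → no_display]; r6 [gpu_fault → network_up]. New: replace_psu, no_display, network_up.
Round 2: r4 [no_display ∧ firmware_stale ∧ replace_psu → fan_spinning]. New: fan_spinning.
Round 3: r1 [fan_spinning → safe_mode]. New: safe_mode.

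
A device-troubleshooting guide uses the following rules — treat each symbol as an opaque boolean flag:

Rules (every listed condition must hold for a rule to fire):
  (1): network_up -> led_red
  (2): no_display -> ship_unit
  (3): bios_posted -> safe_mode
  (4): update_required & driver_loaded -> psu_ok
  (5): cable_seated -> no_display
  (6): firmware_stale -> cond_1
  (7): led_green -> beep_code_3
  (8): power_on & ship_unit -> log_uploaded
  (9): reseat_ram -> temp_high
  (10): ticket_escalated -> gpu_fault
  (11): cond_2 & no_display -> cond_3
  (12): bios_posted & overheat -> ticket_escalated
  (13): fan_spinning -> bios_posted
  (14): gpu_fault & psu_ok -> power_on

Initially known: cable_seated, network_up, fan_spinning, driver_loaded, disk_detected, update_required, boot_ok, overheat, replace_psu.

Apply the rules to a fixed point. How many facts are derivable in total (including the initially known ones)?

[1] (1) [network_up -> led_red]; (4) [update_required & driver_loaded -> psu_ok]; (5) [cable_seated -> no_display]; (13) [fan_spinning -> bios_posted]. ⇒ new: led_red, psu_ok, no_display, bios_posted.
[2] (2) [no_display -> ship_unit]; (3) [bios_posted -> safe_mode]; (12) [bios_posted & overheat -> ticket_escalated]. ⇒ new: ship_unit, safe_mode, ticket_escalated.
[3] (10) [ticket_escalated -> gpu_fault]. ⇒ new: gpu_fault.
[4] (14) [gpu_fault & psu_ok -> power_on]. ⇒ new: power_on.
[5] (8) [power_on & ship_unit -> log_uploaded]. ⇒ new: log_uploaded.
Closure: {bios_posted, boot_ok, cable_seated, disk_detected, driver_loaded, fan_spinning, gpu_fault, led_red, log_uploaded, network_up, no_display, overheat, power_on, psu_ok, replace_psu, safe_mode, ship_unit, ticket_escalated, update_required} — 19 facts.

19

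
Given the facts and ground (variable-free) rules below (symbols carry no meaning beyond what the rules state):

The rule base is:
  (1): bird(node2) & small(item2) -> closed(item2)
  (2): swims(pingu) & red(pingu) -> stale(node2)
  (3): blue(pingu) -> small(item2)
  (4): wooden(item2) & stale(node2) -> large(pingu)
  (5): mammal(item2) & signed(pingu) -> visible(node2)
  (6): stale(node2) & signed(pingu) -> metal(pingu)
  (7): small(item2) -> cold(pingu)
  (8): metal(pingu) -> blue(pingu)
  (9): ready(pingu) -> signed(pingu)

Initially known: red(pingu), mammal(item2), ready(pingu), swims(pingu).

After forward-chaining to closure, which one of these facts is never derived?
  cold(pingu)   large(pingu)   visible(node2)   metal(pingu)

large(pingu)

Round 1 fires (2), (9), giving stale(node2), signed(pingu).
Round 2 fires (5), (6), giving visible(node2), metal(pingu).
Round 3 fires (8), giving blue(pingu).
Round 4 fires (3), giving small(item2).
Round 5 fires (7), giving cold(pingu).
Derived: cold(pingu) (round 5), metal(pingu) (round 2), visible(node2) (round 2). large(pingu) never appears in any round.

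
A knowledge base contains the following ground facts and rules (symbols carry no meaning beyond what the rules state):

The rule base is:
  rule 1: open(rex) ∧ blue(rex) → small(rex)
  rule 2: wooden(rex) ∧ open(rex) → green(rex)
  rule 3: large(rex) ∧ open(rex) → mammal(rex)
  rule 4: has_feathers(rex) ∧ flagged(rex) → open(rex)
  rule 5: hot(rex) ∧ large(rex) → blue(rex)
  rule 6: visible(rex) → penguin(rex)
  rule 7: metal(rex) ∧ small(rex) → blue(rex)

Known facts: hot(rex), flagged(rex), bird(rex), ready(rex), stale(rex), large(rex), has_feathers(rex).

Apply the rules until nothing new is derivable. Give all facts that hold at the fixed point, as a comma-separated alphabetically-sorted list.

bird(rex), blue(rex), flagged(rex), has_feathers(rex), hot(rex), large(rex), mammal(rex), open(rex), ready(rex), small(rex), stale(rex)

Round 1: rule 4 [has_feathers(rex) ∧ flagged(rex) → open(rex)]; rule 5 [hot(rex) ∧ large(rex) → blue(rex)]. Adds open(rex), blue(rex).
Round 2: rule 1 [open(rex) ∧ blue(rex) → small(rex)]; rule 3 [large(rex) ∧ open(rex) → mammal(rex)]. Adds small(rex), mammal(rex).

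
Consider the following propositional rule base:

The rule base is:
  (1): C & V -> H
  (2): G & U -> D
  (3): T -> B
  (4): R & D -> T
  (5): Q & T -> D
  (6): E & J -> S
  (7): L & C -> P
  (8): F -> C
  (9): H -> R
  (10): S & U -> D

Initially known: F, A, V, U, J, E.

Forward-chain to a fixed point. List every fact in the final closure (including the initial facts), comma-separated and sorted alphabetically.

Round 1 — (6), (8), derive S, C.
Round 2 — (1), (10), derive H, D.
Round 3 — (9), derive R.
Round 4 — (4), derive T.
Round 5 — (3), derive B.

A, B, C, D, E, F, H, J, R, S, T, U, V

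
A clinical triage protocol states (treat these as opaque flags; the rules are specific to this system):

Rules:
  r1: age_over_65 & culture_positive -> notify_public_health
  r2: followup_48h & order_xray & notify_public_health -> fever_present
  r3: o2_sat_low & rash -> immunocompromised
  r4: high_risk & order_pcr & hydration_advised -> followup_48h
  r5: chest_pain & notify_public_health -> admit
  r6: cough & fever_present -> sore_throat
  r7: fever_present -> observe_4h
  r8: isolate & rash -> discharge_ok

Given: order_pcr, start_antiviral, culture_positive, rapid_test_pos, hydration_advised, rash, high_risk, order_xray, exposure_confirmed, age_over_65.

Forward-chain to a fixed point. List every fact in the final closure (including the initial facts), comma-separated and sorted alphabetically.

age_over_65, culture_positive, exposure_confirmed, fever_present, followup_48h, high_risk, hydration_advised, notify_public_health, observe_4h, order_pcr, order_xray, rapid_test_pos, rash, start_antiviral

Round 1 fires r1, r4, giving notify_public_health, followup_48h.
Round 2 fires r2, giving fever_present.
Round 3 fires r7, giving observe_4h.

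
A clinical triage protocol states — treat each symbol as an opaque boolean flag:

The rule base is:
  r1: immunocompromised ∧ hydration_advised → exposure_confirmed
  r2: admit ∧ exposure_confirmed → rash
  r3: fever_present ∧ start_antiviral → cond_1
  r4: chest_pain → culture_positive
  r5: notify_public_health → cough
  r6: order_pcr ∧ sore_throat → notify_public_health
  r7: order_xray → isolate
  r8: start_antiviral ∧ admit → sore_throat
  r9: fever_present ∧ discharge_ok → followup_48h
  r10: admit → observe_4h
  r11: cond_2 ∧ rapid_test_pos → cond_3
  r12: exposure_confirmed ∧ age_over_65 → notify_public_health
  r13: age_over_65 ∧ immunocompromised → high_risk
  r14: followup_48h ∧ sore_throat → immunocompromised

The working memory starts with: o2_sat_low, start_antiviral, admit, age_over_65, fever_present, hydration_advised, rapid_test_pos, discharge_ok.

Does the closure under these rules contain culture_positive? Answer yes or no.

Round 1: r3 [fever_present ∧ start_antiviral → cond_1]; r8 [start_antiviral ∧ admit → sore_throat]; r9 [fever_present ∧ discharge_ok → followup_48h]; r10 [admit → observe_4h]. Adds cond_1, sore_throat, followup_48h, observe_4h.
Round 2: r14 [followup_48h ∧ sore_throat → immunocompromised]. Adds immunocompromised.
Round 3: r1 [immunocompromised ∧ hydration_advised → exposure_confirmed]; r13 [age_over_65 ∧ immunocompromised → high_risk]. Adds exposure_confirmed, high_risk.
Round 4: r2 [admit ∧ exposure_confirmed → rash]; r12 [exposure_confirmed ∧ age_over_65 → notify_public_health]. Adds rash, notify_public_health.
Round 5: r5 [notify_public_health → cough]. Adds cough.
Fixed point reached. culture_positive is concluded only by r4; r4 needs chest_pain (never derived).

no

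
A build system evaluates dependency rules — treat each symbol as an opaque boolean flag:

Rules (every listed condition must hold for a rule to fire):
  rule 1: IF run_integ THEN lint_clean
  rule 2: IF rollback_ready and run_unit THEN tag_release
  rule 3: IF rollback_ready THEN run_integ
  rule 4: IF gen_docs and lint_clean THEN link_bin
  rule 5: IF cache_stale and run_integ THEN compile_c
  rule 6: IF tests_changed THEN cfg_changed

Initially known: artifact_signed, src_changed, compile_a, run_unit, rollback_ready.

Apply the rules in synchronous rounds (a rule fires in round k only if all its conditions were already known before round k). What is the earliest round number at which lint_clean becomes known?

Round 1: rule 2 [IF rollback_ready and run_unit THEN tag_release]; rule 3 [IF rollback_ready THEN run_integ]. Adds tag_release, run_integ.
Round 2: rule 1 [IF run_integ THEN lint_clean]. Adds lint_clean.
lint_clean first appears in round 2.

2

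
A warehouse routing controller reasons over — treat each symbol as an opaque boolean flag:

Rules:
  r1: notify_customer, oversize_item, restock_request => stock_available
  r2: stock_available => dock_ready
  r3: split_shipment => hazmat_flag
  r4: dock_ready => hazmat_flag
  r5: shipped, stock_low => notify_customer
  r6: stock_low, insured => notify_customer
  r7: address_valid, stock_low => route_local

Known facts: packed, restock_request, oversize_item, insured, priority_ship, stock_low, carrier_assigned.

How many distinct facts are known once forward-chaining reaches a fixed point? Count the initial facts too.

Round 1: r6 [stock_low, insured => notify_customer]. New: notify_customer.
Round 2: r1 [notify_customer, oversize_item, restock_request => stock_available]. New: stock_available.
Round 3: r2 [stock_available => dock_ready]. New: dock_ready.
Round 4: r4 [dock_ready => hazmat_flag]. New: hazmat_flag.
Closure: {carrier_assigned, dock_ready, hazmat_flag, insured, notify_customer, oversize_item, packed, priority_ship, restock_request, stock_available, stock_low} — 11 facts.

11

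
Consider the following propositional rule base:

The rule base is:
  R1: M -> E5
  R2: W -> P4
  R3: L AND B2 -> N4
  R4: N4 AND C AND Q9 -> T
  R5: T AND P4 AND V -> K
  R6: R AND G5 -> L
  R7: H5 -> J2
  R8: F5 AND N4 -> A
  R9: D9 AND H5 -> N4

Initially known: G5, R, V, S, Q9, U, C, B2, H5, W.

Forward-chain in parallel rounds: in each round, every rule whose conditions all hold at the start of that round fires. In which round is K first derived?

Round 1 — R2, R6, R7, derive P4, L, J2.
Round 2 — R3, derive N4.
Round 3 — R4, derive T.
Round 4 — R5, derive K.
K first appears in round 4.

4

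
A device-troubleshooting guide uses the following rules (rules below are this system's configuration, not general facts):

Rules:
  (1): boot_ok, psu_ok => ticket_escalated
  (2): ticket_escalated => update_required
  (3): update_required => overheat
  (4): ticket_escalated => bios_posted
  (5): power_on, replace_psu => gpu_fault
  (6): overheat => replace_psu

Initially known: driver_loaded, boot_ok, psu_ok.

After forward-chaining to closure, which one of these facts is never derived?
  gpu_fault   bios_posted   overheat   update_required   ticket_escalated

gpu_fault

Round 1 fires (1), giving ticket_escalated.
Round 2 fires (2), (4), giving update_required, bios_posted.
Round 3 fires (3), giving overheat.
Round 4 fires (6), giving replace_psu.
Derived: ticket_escalated (round 1), bios_posted (round 2), overheat (round 3), update_required (round 2). gpu_fault never appears in any round.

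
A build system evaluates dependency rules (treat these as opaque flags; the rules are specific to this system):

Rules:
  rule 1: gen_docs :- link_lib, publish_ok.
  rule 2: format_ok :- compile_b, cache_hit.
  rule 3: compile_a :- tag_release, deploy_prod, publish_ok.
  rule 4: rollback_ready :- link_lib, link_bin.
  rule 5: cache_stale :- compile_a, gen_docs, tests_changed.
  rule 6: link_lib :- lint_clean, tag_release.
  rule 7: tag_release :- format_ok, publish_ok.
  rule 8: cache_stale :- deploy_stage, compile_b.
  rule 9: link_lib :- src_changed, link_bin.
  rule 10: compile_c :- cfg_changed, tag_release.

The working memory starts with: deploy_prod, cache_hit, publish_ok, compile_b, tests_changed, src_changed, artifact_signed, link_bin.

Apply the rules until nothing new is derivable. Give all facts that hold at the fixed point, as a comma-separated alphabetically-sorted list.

Round 1 — rule 2, rule 9, derive format_ok, link_lib.
Round 2 — rule 1, rule 4, rule 7, derive gen_docs, rollback_ready, tag_release.
Round 3 — rule 3, derive compile_a.
Round 4 — rule 5, derive cache_stale.

artifact_signed, cache_hit, cache_stale, compile_a, compile_b, deploy_prod, format_ok, gen_docs, link_bin, link_lib, publish_ok, rollback_ready, src_changed, tag_release, tests_changed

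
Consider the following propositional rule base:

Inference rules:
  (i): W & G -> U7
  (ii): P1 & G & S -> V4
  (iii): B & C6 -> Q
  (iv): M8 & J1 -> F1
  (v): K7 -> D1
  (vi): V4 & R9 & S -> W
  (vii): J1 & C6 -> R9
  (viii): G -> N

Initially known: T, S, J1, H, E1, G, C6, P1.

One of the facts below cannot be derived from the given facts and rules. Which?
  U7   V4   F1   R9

[1] (ii) [P1 & G & S -> V4]; (vii) [J1 & C6 -> R9]; (viii) [G -> N]. ⇒ new: V4, R9, N.
[2] (vi) [V4 & R9 & S -> W]. ⇒ new: W.
[3] (i) [W & G -> U7]. ⇒ new: U7.
Derived: V4 (round 1), U7 (round 3), R9 (round 1). F1 never appears in any round.

F1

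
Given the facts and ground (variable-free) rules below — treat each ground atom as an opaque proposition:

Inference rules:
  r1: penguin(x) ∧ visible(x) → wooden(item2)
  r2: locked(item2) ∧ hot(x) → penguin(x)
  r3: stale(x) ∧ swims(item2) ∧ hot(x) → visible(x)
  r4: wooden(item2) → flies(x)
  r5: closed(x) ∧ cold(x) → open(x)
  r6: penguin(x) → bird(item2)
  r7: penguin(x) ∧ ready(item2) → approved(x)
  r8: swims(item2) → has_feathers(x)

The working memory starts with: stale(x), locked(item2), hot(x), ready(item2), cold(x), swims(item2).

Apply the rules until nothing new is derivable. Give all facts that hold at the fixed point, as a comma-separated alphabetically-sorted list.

approved(x), bird(item2), cold(x), flies(x), has_feathers(x), hot(x), locked(item2), penguin(x), ready(item2), stale(x), swims(item2), visible(x), wooden(item2)

Round 1: r2 [locked(item2) ∧ hot(x) → penguin(x)]; r3 [stale(x) ∧ swims(item2) ∧ hot(x) → visible(x)]; r8 [swims(item2) → has_feathers(x)]. Adds penguin(x), visible(x), has_feathers(x).
Round 2: r1 [penguin(x) ∧ visible(x) → wooden(item2)]; r6 [penguin(x) → bird(item2)]; r7 [penguin(x) ∧ ready(item2) → approved(x)]. Adds wooden(item2), bird(item2), approved(x).
Round 3: r4 [wooden(item2) → flies(x)]. Adds flies(x).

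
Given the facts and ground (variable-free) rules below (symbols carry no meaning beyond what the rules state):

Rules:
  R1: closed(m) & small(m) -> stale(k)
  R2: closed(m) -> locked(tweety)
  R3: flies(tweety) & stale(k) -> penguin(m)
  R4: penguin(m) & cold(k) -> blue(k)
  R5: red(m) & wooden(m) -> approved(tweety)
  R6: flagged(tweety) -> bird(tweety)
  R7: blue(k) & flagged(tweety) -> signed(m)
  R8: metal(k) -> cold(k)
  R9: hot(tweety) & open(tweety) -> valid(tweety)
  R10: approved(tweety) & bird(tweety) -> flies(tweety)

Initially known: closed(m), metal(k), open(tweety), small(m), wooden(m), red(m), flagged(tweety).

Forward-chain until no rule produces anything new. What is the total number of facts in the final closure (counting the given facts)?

[1] R1 [closed(m) & small(m) -> stale(k)]; R2 [closed(m) -> locked(tweety)]; R5 [red(m) & wooden(m) -> approved(tweety)]; R6 [flagged(tweety) -> bird(tweety)]; R8 [metal(k) -> cold(k)]. ⇒ new: stale(k), locked(tweety), approved(tweety), bird(tweety), cold(k).
[2] R10 [approved(tweety) & bird(tweety) -> flies(tweety)]. ⇒ new: flies(tweety).
[3] R3 [flies(tweety) & stale(k) -> penguin(m)]. ⇒ new: penguin(m).
[4] R4 [penguin(m) & cold(k) -> blue(k)]. ⇒ new: blue(k).
[5] R7 [blue(k) & flagged(tweety) -> signed(m)]. ⇒ new: signed(m).
Closure: {approved(tweety), bird(tweety), blue(k), closed(m), cold(k), flagged(tweety), flies(tweety), locked(tweety), metal(k), open(tweety), penguin(m), red(m), signed(m), small(m), stale(k), wooden(m)} — 16 facts.

16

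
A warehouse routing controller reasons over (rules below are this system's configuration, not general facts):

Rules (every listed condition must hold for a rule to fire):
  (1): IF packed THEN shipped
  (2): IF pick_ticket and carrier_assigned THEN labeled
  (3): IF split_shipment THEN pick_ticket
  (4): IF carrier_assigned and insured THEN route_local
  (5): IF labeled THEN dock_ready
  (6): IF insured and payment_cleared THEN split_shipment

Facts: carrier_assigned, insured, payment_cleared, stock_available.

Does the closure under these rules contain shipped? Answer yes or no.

no

Round 1 — (4), (6), derive route_local, split_shipment.
Round 2 — (3), derive pick_ticket.
Round 3 — (2), derive labeled.
Round 4 — (5), derive dock_ready.
Fixed point reached. shipped is concluded only by (1); (1) needs packed (never derived).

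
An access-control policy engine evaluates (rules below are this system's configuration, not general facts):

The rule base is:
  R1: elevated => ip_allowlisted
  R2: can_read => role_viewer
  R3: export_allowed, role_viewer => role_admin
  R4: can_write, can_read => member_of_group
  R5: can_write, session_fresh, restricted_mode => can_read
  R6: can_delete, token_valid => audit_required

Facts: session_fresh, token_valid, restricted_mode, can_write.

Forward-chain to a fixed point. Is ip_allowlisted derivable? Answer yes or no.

no

Round 1: R5 [can_write, session_fresh, restricted_mode => can_read]. New: can_read.
Round 2: R2 [can_read => role_viewer]; R4 [can_write, can_read => member_of_group]. New: role_viewer, member_of_group.
Fixed point reached. ip_allowlisted is concluded only by R1; R1 needs elevated (never derived).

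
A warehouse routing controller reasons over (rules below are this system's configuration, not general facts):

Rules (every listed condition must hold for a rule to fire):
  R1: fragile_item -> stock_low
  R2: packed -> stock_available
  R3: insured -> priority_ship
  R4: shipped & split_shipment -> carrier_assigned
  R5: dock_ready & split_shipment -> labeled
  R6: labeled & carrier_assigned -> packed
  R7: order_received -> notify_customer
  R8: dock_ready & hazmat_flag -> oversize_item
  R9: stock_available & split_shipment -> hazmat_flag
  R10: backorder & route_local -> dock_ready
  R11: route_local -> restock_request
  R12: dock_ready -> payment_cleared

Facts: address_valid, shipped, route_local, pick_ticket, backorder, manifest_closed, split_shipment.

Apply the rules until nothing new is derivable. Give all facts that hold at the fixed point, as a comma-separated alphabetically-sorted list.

Round 1: R4 [shipped & split_shipment -> carrier_assigned]; R10 [backorder & route_local -> dock_ready]; R11 [route_local -> restock_request]. Adds carrier_assigned, dock_ready, restock_request.
Round 2: R5 [dock_ready & split_shipment -> labeled]; R12 [dock_ready -> payment_cleared]. Adds labeled, payment_cleared.
Round 3: R6 [labeled & carrier_assigned -> packed]. Adds packed.
Round 4: R2 [packed -> stock_available]. Adds stock_available.
Round 5: R9 [stock_available & split_shipment -> hazmat_flag]. Adds hazmat_flag.
Round 6: R8 [dock_ready & hazmat_flag -> oversize_item]. Adds oversize_item.

address_valid, backorder, carrier_assigned, dock_ready, hazmat_flag, labeled, manifest_closed, oversize_item, packed, payment_cleared, pick_ticket, restock_request, route_local, shipped, split_shipment, stock_available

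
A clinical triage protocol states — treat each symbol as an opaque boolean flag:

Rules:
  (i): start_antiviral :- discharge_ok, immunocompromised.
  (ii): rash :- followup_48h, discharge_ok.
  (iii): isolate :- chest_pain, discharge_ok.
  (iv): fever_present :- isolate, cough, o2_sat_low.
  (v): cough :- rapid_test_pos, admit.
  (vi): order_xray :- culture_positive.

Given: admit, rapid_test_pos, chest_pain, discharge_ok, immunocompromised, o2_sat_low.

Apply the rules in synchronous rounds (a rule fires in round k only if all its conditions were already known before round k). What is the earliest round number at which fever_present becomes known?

Round 1 fires (i), (iii), (v), giving start_antiviral, isolate, cough.
Round 2 fires (iv), giving fever_present.
fever_present first appears in round 2.

2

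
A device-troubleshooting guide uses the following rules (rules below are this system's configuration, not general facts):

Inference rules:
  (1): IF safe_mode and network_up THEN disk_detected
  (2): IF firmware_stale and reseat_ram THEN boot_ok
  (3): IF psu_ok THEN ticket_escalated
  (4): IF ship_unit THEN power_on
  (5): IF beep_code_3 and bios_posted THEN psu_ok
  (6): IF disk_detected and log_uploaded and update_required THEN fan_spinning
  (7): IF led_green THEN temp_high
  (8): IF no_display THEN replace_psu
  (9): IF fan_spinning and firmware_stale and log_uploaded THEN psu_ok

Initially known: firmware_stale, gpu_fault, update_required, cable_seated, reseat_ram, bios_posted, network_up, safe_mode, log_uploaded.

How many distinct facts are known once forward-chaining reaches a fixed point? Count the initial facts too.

[1] (1) [IF safe_mode and network_up THEN disk_detected]; (2) [IF firmware_stale and reseat_ram THEN boot_ok]. ⇒ new: disk_detected, boot_ok.
[2] (6) [IF disk_detected and log_uploaded and update_required THEN fan_spinning]. ⇒ new: fan_spinning.
[3] (9) [IF fan_spinning and firmware_stale and log_uploaded THEN psu_ok]. ⇒ new: psu_ok.
[4] (3) [IF psu_ok THEN ticket_escalated]. ⇒ new: ticket_escalated.
Closure: {bios_posted, boot_ok, cable_seated, disk_detected, fan_spinning, firmware_stale, gpu_fault, log_uploaded, network_up, psu_ok, reseat_ram, safe_mode, ticket_escalated, update_required} — 14 facts.

14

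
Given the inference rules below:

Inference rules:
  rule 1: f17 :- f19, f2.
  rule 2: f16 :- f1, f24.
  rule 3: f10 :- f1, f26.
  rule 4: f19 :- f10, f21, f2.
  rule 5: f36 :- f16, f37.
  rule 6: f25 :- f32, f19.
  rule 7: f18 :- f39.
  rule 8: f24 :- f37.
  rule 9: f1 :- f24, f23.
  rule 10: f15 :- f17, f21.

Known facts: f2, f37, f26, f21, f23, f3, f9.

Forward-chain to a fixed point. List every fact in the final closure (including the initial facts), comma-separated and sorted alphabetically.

Round 1: rule 8 [f24 :- f37.]. Adds f24.
Round 2: rule 9 [f1 :- f24, f23.]. Adds f1.
Round 3: rule 2 [f16 :- f1, f24.]; rule 3 [f10 :- f1, f26.]. Adds f16, f10.
Round 4: rule 4 [f19 :- f10, f21, f2.]; rule 5 [f36 :- f16, f37.]. Adds f19, f36.
Round 5: rule 1 [f17 :- f19, f2.]. Adds f17.
Round 6: rule 10 [f15 :- f17, f21.]. Adds f15.

f1, f10, f15, f16, f17, f19, f2, f21, f23, f24, f26, f3, f36, f37, f9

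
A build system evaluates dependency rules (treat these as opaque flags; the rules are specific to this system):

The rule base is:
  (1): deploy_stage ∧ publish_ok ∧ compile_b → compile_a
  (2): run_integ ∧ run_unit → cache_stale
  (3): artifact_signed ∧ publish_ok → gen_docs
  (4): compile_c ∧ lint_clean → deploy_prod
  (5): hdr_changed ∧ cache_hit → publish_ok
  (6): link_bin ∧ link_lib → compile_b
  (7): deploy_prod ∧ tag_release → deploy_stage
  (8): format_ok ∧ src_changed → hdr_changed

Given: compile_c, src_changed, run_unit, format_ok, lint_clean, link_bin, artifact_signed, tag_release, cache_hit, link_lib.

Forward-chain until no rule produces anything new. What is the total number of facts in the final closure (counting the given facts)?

17

Round 1 — (4), (6), (8), derive deploy_prod, compile_b, hdr_changed.
Round 2 — (5), (7), derive publish_ok, deploy_stage.
Round 3 — (1), (3), derive compile_a, gen_docs.
Closure: {artifact_signed, cache_hit, compile_a, compile_b, compile_c, deploy_prod, deploy_stage, format_ok, gen_docs, hdr_changed, link_bin, link_lib, lint_clean, publish_ok, run_unit, src_changed, tag_release} — 17 facts.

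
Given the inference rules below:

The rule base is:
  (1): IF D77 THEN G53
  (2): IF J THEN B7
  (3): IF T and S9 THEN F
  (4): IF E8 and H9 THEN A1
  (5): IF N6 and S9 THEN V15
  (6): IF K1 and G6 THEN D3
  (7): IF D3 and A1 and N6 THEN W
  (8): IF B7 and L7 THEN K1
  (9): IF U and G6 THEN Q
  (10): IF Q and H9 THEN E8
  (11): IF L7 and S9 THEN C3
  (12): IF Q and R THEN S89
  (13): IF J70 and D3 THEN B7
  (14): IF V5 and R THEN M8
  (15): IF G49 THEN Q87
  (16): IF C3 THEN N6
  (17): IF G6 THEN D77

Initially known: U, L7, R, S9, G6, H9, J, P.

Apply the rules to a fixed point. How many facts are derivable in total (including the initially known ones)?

21

Round 1: (2) [IF J THEN B7]; (9) [IF U and G6 THEN Q]; (11) [IF L7 and S9 THEN C3]; (17) [IF G6 THEN D77]. New: B7, Q, C3, D77.
Round 2: (1) [IF D77 THEN G53]; (8) [IF B7 and L7 THEN K1]; (10) [IF Q and H9 THEN E8]; (12) [IF Q and R THEN S89]; (16) [IF C3 THEN N6]. New: G53, K1, E8, S89, N6.
Round 3: (4) [IF E8 and H9 THEN A1]; (5) [IF N6 and S9 THEN V15]; (6) [IF K1 and G6 THEN D3]. New: A1, V15, D3.
Round 4: (7) [IF D3 and A1 and N6 THEN W]. New: W.
Closure: {A1, B7, C3, D3, D77, E8, G53, G6, H9, J, K1, L7, N6, P, Q, R, S89, S9, U, V15, W} — 21 facts.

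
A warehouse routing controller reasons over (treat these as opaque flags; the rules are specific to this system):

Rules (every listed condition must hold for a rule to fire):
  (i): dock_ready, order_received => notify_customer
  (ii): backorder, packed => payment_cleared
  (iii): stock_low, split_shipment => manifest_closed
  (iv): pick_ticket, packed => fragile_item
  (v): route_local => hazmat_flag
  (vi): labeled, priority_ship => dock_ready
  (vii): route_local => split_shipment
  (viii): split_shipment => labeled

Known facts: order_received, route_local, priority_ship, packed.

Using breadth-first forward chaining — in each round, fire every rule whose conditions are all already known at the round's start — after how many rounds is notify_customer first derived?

Round 1: (v) [route_local => hazmat_flag]; (vii) [route_local => split_shipment]. New: hazmat_flag, split_shipment.
Round 2: (viii) [split_shipment => labeled]. New: labeled.
Round 3: (vi) [labeled, priority_ship => dock_ready]. New: dock_ready.
Round 4: (i) [dock_ready, order_received => notify_customer]. New: notify_customer.
notify_customer first appears in round 4.

4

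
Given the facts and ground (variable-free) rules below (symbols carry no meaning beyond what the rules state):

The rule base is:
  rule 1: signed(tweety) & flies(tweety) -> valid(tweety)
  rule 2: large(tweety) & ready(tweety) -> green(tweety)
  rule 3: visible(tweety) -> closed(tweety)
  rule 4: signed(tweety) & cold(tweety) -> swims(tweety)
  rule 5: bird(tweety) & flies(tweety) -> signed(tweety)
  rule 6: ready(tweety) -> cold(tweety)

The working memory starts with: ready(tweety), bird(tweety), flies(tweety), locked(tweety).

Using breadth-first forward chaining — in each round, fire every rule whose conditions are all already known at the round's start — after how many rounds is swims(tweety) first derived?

Round 1 fires rule 5, rule 6, giving signed(tweety), cold(tweety).
Round 2 fires rule 1, rule 4, giving valid(tweety), swims(tweety).
swims(tweety) first appears in round 2.

2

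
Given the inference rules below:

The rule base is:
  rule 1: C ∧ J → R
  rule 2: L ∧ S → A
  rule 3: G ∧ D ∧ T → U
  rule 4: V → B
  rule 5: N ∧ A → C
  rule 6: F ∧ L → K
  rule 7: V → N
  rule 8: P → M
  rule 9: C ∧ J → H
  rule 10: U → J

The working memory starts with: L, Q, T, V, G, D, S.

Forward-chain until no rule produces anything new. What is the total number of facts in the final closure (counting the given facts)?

15

[1] rule 2 [L ∧ S → A]; rule 3 [G ∧ D ∧ T → U]; rule 4 [V → B]; rule 7 [V → N]. ⇒ new: A, U, B, N.
[2] rule 5 [N ∧ A → C]; rule 10 [U → J]. ⇒ new: C, J.
[3] rule 1 [C ∧ J → R]; rule 9 [C ∧ J → H]. ⇒ new: R, H.
Closure: {A, B, C, D, G, H, J, L, N, Q, R, S, T, U, V} — 15 facts.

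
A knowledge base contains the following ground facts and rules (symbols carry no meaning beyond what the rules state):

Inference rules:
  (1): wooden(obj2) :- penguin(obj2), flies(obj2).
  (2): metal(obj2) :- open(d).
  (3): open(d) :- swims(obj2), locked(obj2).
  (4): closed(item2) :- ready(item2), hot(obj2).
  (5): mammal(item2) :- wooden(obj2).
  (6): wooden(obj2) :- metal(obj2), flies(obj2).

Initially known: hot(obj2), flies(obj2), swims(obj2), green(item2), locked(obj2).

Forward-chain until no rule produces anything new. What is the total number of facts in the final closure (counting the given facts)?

9

Round 1: (3) [open(d) :- swims(obj2), locked(obj2).]. Adds open(d).
Round 2: (2) [metal(obj2) :- open(d).]. Adds metal(obj2).
Round 3: (6) [wooden(obj2) :- metal(obj2), flies(obj2).]. Adds wooden(obj2).
Round 4: (5) [mammal(item2) :- wooden(obj2).]. Adds mammal(item2).
Closure: {flies(obj2), green(item2), hot(obj2), locked(obj2), mammal(item2), metal(obj2), open(d), swims(obj2), wooden(obj2)} — 9 facts.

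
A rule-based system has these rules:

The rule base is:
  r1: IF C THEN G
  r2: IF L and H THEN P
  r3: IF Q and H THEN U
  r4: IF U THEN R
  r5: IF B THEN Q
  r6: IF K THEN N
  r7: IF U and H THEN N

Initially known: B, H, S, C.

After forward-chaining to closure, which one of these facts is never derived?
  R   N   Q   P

Round 1 — r1, r5, derive G, Q.
Round 2 — r3, derive U.
Round 3 — r4, r7, derive R, N.
Derived: Q (round 1), R (round 3), N (round 3). P never appears in any round.

P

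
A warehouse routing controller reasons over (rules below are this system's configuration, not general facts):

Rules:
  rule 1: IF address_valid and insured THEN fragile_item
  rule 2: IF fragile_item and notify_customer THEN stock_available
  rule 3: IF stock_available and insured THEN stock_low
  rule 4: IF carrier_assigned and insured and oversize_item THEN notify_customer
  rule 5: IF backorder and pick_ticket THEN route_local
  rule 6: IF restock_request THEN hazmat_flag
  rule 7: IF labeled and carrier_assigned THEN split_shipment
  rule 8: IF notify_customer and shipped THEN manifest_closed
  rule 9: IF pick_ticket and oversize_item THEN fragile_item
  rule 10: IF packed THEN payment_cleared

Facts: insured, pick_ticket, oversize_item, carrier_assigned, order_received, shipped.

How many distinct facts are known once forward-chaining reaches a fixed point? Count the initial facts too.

11

Round 1: rule 4 [IF carrier_assigned and insured and oversize_item THEN notify_customer]; rule 9 [IF pick_ticket and oversize_item THEN fragile_item]. New: notify_customer, fragile_item.
Round 2: rule 2 [IF fragile_item and notify_customer THEN stock_available]; rule 8 [IF notify_customer and shipped THEN manifest_closed]. New: stock_available, manifest_closed.
Round 3: rule 3 [IF stock_available and insured THEN stock_low]. New: stock_low.
Closure: {carrier_assigned, fragile_item, insured, manifest_closed, notify_customer, order_received, oversize_item, pick_ticket, shipped, stock_available, stock_low} — 11 facts.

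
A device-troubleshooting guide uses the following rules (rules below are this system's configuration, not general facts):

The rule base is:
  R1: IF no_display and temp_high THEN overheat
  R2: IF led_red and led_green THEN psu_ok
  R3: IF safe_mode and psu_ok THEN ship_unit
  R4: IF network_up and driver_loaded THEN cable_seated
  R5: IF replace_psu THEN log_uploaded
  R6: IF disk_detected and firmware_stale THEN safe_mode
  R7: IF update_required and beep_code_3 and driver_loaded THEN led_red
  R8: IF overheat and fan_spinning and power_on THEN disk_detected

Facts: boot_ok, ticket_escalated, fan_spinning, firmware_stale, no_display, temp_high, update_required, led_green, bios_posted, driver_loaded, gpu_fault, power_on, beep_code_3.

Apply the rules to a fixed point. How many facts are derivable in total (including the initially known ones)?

Round 1 — R1, R7, derive overheat, led_red.
Round 2 — R2, R8, derive psu_ok, disk_detected.
Round 3 — R6, derive safe_mode.
Round 4 — R3, derive ship_unit.
Closure: {beep_code_3, bios_posted, boot_ok, disk_detected, driver_loaded, fan_spinning, firmware_stale, gpu_fault, led_green, led_red, no_display, overheat, power_on, psu_ok, safe_mode, ship_unit, temp_high, ticket_escalated, update_required} — 19 facts.

19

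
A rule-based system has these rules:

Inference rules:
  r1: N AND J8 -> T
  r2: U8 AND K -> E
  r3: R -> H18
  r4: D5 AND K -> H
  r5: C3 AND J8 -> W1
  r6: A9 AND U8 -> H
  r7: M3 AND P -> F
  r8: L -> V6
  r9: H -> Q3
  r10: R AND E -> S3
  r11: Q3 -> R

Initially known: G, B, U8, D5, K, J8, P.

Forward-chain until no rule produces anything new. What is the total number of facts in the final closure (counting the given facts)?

Round 1 fires r2, r4, giving E, H.
Round 2 fires r9, giving Q3.
Round 3 fires r11, giving R.
Round 4 fires r3, r10, giving H18, S3.
Closure: {B, D5, E, G, H, H18, J8, K, P, Q3, R, S3, U8} — 13 facts.

13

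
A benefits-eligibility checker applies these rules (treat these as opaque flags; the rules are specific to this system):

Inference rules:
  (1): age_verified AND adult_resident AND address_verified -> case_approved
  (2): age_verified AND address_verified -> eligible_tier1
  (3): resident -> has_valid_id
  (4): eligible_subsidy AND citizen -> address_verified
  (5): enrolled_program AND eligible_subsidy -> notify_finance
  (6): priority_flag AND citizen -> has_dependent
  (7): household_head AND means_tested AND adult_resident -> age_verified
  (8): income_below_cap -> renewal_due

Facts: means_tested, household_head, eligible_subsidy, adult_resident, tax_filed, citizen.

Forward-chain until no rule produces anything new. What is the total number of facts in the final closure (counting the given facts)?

Round 1: (4) [eligible_subsidy AND citizen -> address_verified]; (7) [household_head AND means_tested AND adult_resident -> age_verified]. New: address_verified, age_verified.
Round 2: (1) [age_verified AND adult_resident AND address_verified -> case_approved]; (2) [age_verified AND address_verified -> eligible_tier1]. New: case_approved, eligible_tier1.
Closure: {address_verified, adult_resident, age_verified, case_approved, citizen, eligible_subsidy, eligible_tier1, household_head, means_tested, tax_filed} — 10 facts.

10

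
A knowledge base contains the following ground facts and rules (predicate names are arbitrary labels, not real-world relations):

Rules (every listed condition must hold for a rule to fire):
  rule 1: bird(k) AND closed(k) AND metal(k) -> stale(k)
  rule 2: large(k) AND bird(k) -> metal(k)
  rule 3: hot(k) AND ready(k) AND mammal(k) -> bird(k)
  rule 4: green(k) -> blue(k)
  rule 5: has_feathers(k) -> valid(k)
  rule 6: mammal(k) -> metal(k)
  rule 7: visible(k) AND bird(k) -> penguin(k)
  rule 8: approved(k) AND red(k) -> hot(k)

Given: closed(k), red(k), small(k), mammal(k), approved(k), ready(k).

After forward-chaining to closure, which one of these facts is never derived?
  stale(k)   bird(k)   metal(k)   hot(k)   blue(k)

blue(k)

Round 1 — rule 6, rule 8, derive metal(k), hot(k).
Round 2 — rule 3, derive bird(k).
Round 3 — rule 1, derive stale(k).
Derived: stale(k) (round 3), hot(k) (round 1), bird(k) (round 2), metal(k) (round 1). blue(k) never appears in any round.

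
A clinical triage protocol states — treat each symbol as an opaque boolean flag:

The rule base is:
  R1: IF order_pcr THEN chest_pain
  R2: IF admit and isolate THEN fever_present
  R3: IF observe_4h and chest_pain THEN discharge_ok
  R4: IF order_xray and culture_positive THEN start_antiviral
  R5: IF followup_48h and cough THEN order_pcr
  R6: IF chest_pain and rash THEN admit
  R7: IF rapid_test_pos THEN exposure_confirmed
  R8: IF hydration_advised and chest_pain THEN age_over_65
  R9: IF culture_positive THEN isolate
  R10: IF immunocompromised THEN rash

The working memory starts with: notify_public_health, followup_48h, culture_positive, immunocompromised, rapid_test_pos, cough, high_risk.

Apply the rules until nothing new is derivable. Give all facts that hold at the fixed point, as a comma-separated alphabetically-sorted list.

Round 1 — R5, R7, R9, R10, derive order_pcr, exposure_confirmed, isolate, rash.
Round 2 — R1, derive chest_pain.
Round 3 — R6, derive admit.
Round 4 — R2, derive fever_present.

admit, chest_pain, cough, culture_positive, exposure_confirmed, fever_present, followup_48h, high_risk, immunocompromised, isolate, notify_public_health, order_pcr, rapid_test_pos, rash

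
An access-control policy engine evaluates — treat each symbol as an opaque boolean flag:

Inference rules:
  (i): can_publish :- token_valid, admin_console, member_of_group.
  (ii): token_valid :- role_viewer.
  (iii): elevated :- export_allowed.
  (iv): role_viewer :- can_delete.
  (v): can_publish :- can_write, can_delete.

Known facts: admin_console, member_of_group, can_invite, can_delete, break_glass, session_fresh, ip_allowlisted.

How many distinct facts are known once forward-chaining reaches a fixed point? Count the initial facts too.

Round 1 fires (iv), giving role_viewer.
Round 2 fires (ii), giving token_valid.
Round 3 fires (i), giving can_publish.
Closure: {admin_console, break_glass, can_delete, can_invite, can_publish, ip_allowlisted, member_of_group, role_viewer, session_fresh, token_valid} — 10 facts.

10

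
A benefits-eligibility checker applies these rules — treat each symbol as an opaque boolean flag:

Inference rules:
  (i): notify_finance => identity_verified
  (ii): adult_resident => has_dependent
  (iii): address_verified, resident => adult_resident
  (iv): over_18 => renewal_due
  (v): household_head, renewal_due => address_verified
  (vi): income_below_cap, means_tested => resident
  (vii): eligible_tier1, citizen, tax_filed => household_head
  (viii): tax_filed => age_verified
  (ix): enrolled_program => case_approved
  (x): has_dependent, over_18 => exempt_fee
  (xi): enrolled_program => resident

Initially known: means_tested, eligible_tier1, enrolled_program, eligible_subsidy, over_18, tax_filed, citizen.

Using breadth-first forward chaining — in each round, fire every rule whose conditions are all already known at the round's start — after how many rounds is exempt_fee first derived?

5

Round 1: (iv) [over_18 => renewal_due]; (vii) [eligible_tier1, citizen, tax_filed => household_head]; (viii) [tax_filed => age_verified]; (ix) [enrolled_program => case_approved]; (xi) [enrolled_program => resident]. Adds renewal_due, household_head, age_verified, case_approved, resident.
Round 2: (v) [household_head, renewal_due => address_verified]. Adds address_verified.
Round 3: (iii) [address_verified, resident => adult_resident]. Adds adult_resident.
Round 4: (ii) [adult_resident => has_dependent]. Adds has_dependent.
Round 5: (x) [has_dependent, over_18 => exempt_fee]. Adds exempt_fee.
exempt_fee first appears in round 5.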